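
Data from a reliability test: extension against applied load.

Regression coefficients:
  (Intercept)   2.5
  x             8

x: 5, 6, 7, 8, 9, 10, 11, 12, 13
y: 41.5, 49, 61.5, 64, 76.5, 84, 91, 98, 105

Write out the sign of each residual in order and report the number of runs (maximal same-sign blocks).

5 runs

x=5: ŷ = 2.5 + 8·5 = 42.5; e = 41.5 − 42.5 = -1
x=6: ŷ = 2.5 + 8·6 = 50.5; e = 49 − 50.5 = -1.5
x=7: ŷ = 2.5 + 8·7 = 58.5; e = 61.5 − 58.5 = 3
x=8: ŷ = 2.5 + 8·8 = 66.5; e = 64 − 66.5 = -2.5
x=9: ŷ = 2.5 + 8·9 = 74.5; e = 76.5 − 74.5 = 2
x=10: ŷ = 2.5 + 8·10 = 82.5; e = 84 − 82.5 = 1.5
x=11: ŷ = 2.5 + 8·11 = 90.5; e = 91 − 90.5 = 0.5
x=12: ŷ = 2.5 + 8·12 = 98.5; e = 98 − 98.5 = -0.5
x=13: ŷ = 2.5 + 8·13 = 106.5; e = 105 − 106.5 = -1.5
Signs: − − + − + + + − −
Runs: −×2, +×1, −×1, +×3, −×2 → 5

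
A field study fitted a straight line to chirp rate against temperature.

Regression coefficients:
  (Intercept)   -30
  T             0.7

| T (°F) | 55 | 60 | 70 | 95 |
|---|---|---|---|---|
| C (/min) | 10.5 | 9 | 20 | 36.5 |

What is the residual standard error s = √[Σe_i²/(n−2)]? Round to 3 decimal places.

T=55: ŷ = -30 + 0.7·55 = 8.5; e = 10.5 − 8.5 = 2
T=60: ŷ = -30 + 0.7·60 = 12; e = 9 − 12 = -3
T=70: ŷ = -30 + 0.7·70 = 19; e = 20 − 19 = 1
T=95: ŷ = -30 + 0.7·95 = 36.5; e = 36.5 − 36.5 = 0
SSE = 4 + 9 + 1 + 0 = 14
s = √(14/2) = √7 ≈ 2.646

s = 2.646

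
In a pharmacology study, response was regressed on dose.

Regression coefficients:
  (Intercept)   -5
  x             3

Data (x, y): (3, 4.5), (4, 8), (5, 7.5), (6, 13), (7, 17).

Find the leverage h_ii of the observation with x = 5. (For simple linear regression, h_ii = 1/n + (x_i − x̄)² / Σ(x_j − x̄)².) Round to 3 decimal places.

h = 0.200

x̄ = (3 + 4 + 5 + 6 + 7)/5 = 5
Σ(x − x̄)² = 4 + 1 + 0 + 1 + 4 = 10
h = 1/5 + (0)²/10 = 0.2 + 0 = 0.200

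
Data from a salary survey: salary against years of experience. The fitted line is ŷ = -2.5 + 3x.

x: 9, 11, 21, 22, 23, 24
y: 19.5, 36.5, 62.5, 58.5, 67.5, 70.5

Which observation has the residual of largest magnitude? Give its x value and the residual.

x=9: ŷ = -2.5 + 3·9 = 24.5; r = 19.5 − 24.5 = -5
x=11: ŷ = -2.5 + 3·11 = 30.5; r = 36.5 − 30.5 = 6
x=21: ŷ = -2.5 + 3·21 = 60.5; r = 62.5 − 60.5 = 2
x=22: ŷ = -2.5 + 3·22 = 63.5; r = 58.5 − 63.5 = -5
x=23: ŷ = -2.5 + 3·23 = 66.5; r = 67.5 − 66.5 = 1
x=24: ŷ = -2.5 + 3·24 = 69.5; r = 70.5 − 69.5 = 1
Largest |r| is 6 at x = 11, residual 6.

x = 11, r = 6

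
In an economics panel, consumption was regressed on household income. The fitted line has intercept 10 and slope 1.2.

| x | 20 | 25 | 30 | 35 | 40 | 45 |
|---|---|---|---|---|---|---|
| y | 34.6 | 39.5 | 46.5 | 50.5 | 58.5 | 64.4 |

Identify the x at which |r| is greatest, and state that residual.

x = 35, r = -1.5

x=20: ŷ = 10 + 1.2·20 = 34; r = 34.6 − 34 = 0.6
x=25: ŷ = 10 + 1.2·25 = 40; r = 39.5 − 40 = -0.5
x=30: ŷ = 10 + 1.2·30 = 46; r = 46.5 − 46 = 0.5
x=35: ŷ = 10 + 1.2·35 = 52; r = 50.5 − 52 = -1.5
x=40: ŷ = 10 + 1.2·40 = 58; r = 58.5 − 58 = 0.5
x=45: ŷ = 10 + 1.2·45 = 64; r = 64.4 − 64 = 0.4
Largest |r| is 1.5 at x = 35, residual -1.5.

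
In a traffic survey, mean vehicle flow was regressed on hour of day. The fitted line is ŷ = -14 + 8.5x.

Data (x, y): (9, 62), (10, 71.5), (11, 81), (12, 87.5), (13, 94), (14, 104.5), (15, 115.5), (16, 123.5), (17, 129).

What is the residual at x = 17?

ŷ = -14 + 8.5·17 = 130.5
e = 129 − 130.5 = -1.5

e = -1.5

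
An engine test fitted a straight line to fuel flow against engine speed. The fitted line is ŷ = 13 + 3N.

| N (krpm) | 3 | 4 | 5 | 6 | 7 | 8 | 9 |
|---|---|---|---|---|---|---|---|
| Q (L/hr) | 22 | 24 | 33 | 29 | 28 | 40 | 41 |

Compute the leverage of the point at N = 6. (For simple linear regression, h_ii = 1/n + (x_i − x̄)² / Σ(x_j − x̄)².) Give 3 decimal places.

N̄ = (3 + 4 + 5 + 6 + 7 + 8 + 9)/7 = 6
Σ(N − N̄)² = 9 + 4 + 1 + 0 + 1 + 4 + 9 = 28
h = 1/7 + (0)²/28 = 0.142857 + 0 = 0.143

h = 0.143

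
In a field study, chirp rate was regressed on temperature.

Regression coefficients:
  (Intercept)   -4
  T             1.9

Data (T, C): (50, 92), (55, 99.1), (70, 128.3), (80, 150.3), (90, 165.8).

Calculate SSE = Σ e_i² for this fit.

SSE = 10.18

T=50: ŷ = -4 + 1.9·50 = 91; e = 92 − 91 = 1
T=55: ŷ = -4 + 1.9·55 = 100.5; e = 99.1 − 100.5 = -1.4
T=70: ŷ = -4 + 1.9·70 = 129; e = 128.3 − 129 = -0.7
T=80: ŷ = -4 + 1.9·80 = 148; e = 150.3 − 148 = 2.3
T=90: ŷ = -4 + 1.9·90 = 167; e = 165.8 − 167 = -1.2
SSE = 1 + 1.96 + 0.49 + 5.29 + 1.44 = 10.18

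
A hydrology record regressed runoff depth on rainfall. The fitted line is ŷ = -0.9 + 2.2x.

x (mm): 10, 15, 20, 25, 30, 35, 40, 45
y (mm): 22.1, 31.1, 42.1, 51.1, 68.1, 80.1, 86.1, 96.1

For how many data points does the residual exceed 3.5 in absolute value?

x=10: ŷ = -0.9 + 2.2·10 = 21.1; r = 22.1 − 21.1 = 1
x=15: ŷ = -0.9 + 2.2·15 = 32.1; r = 31.1 − 32.1 = -1
x=20: ŷ = -0.9 + 2.2·20 = 43.1; r = 42.1 − 43.1 = -1
x=25: ŷ = -0.9 + 2.2·25 = 54.1; r = 51.1 − 54.1 = -3
x=30: ŷ = -0.9 + 2.2·30 = 65.1; r = 68.1 − 65.1 = 3
x=35: ŷ = -0.9 + 2.2·35 = 76.1; r = 80.1 − 76.1 = 4
x=40: ŷ = -0.9 + 2.2·40 = 87.1; r = 86.1 − 87.1 = -1
x=45: ŷ = -0.9 + 2.2·45 = 98.1; r = 96.1 − 98.1 = -2
|r| > 3.5: x=35 (|r|=4) → 1

1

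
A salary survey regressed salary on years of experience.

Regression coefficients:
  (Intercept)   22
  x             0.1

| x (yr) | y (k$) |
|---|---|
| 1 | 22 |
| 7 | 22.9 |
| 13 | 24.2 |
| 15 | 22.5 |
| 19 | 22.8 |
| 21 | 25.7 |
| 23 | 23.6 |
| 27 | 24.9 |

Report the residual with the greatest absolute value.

x=1: ŷ = 22 + 0.1·1 = 22.1; r = 22 − 22.1 = -0.1
x=7: ŷ = 22 + 0.1·7 = 22.7; r = 22.9 − 22.7 = 0.2
x=13: ŷ = 22 + 0.1·13 = 23.3; r = 24.2 − 23.3 = 0.9
x=15: ŷ = 22 + 0.1·15 = 23.5; r = 22.5 − 23.5 = -1
x=19: ŷ = 22 + 0.1·19 = 23.9; r = 22.8 − 23.9 = -1.1
x=21: ŷ = 22 + 0.1·21 = 24.1; r = 25.7 − 24.1 = 1.6
x=23: ŷ = 22 + 0.1·23 = 24.3; r = 23.6 − 24.3 = -0.7
x=27: ŷ = 22 + 0.1·27 = 24.7; r = 24.9 − 24.7 = 0.2
Largest |r| is 1.6 at x = 21, residual 1.6.

r = 1.6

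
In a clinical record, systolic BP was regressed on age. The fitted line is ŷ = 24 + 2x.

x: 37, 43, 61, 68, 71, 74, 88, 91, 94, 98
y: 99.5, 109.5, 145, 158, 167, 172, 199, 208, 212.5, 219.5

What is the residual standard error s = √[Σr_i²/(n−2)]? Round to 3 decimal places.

s = 1.323

x=37: ŷ = 24 + 2·37 = 98; r = 99.5 − 98 = 1.5
x=43: ŷ = 24 + 2·43 = 110; r = 109.5 − 110 = -0.5
x=61: ŷ = 24 + 2·61 = 146; r = 145 − 146 = -1
x=68: ŷ = 24 + 2·68 = 160; r = 158 − 160 = -2
x=71: ŷ = 24 + 2·71 = 166; r = 167 − 166 = 1
x=74: ŷ = 24 + 2·74 = 172; r = 172 − 172 = 0
x=88: ŷ = 24 + 2·88 = 200; r = 199 − 200 = -1
x=91: ŷ = 24 + 2·91 = 206; r = 208 − 206 = 2
x=94: ŷ = 24 + 2·94 = 212; r = 212.5 − 212 = 0.5
x=98: ŷ = 24 + 2·98 = 220; r = 219.5 − 220 = -0.5
SSE = 2.25 + 0.25 + 1 + 4 + 1 + 0 + 1 + 4 + 0.25 + 0.25 = 14
s = √(14/8) = √1.75 ≈ 1.323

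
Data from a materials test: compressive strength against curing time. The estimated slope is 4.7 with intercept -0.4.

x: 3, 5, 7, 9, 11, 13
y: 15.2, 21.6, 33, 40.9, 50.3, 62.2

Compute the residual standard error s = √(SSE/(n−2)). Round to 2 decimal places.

x=3: ŷ = -0.4 + 4.7·3 = 13.7; r = 15.2 − 13.7 = 1.5
x=5: ŷ = -0.4 + 4.7·5 = 23.1; r = 21.6 − 23.1 = -1.5
x=7: ŷ = -0.4 + 4.7·7 = 32.5; r = 33 − 32.5 = 0.5
x=9: ŷ = -0.4 + 4.7·9 = 41.9; r = 40.9 − 41.9 = -1
x=11: ŷ = -0.4 + 4.7·11 = 51.3; r = 50.3 − 51.3 = -1
x=13: ŷ = -0.4 + 4.7·13 = 60.7; r = 62.2 − 60.7 = 1.5
SSE = 2.25 + 2.25 + 0.25 + 1 + 1 + 2.25 = 9
s = √(9/4) = √2.25 ≈ 1.50

s = 1.50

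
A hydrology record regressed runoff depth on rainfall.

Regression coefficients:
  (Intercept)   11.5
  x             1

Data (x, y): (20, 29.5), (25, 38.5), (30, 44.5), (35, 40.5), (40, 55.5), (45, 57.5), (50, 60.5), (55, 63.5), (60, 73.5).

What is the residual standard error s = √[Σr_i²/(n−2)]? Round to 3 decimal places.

x=20: ŷ = 11.5 + 20 = 31.5; r = 29.5 − 31.5 = -2
x=25: ŷ = 11.5 + 25 = 36.5; r = 38.5 − 36.5 = 2
x=30: ŷ = 11.5 + 30 = 41.5; r = 44.5 − 41.5 = 3
x=35: ŷ = 11.5 + 35 = 46.5; r = 40.5 − 46.5 = -6
x=40: ŷ = 11.5 + 40 = 51.5; r = 55.5 − 51.5 = 4
x=45: ŷ = 11.5 + 45 = 56.5; r = 57.5 − 56.5 = 1
x=50: ŷ = 11.5 + 50 = 61.5; r = 60.5 − 61.5 = -1
x=55: ŷ = 11.5 + 55 = 66.5; r = 63.5 − 66.5 = -3
x=60: ŷ = 11.5 + 60 = 71.5; r = 73.5 − 71.5 = 2
SSE = 4 + 4 + 9 + 36 + 16 + 1 + 1 + 9 + 4 = 84
s = √(84/7) = √12 ≈ 3.464

s = 3.464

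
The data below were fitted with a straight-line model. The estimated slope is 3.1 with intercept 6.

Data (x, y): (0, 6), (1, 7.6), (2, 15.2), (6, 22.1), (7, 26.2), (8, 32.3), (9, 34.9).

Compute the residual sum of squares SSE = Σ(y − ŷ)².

SSE = 23

x=0: ŷ = 6 + 3.1·0 = 6; e = 6 − 6 = 0
x=1: ŷ = 6 + 3.1·1 = 9.1; e = 7.6 − 9.1 = -1.5
x=2: ŷ = 6 + 3.1·2 = 12.2; e = 15.2 − 12.2 = 3
x=6: ŷ = 6 + 3.1·6 = 24.6; e = 22.1 − 24.6 = -2.5
x=7: ŷ = 6 + 3.1·7 = 27.7; e = 26.2 − 27.7 = -1.5
x=8: ŷ = 6 + 3.1·8 = 30.8; e = 32.3 − 30.8 = 1.5
x=9: ŷ = 6 + 3.1·9 = 33.9; e = 34.9 − 33.9 = 1
SSE = 0 + 2.25 + 9 + 6.25 + 2.25 + 2.25 + 1 = 23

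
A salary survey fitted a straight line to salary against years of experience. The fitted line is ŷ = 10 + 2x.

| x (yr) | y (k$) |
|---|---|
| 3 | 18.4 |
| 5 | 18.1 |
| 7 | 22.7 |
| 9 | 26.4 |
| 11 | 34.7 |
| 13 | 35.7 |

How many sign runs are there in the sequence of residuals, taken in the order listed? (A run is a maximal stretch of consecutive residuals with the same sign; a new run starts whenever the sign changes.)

x=3: ŷ = 10 + 2·3 = 16; e = 18.4 − 16 = 2.4
x=5: ŷ = 10 + 2·5 = 20; e = 18.1 − 20 = -1.9
x=7: ŷ = 10 + 2·7 = 24; e = 22.7 − 24 = -1.3
x=9: ŷ = 10 + 2·9 = 28; e = 26.4 − 28 = -1.6
x=11: ŷ = 10 + 2·11 = 32; e = 34.7 − 32 = 2.7
x=13: ŷ = 10 + 2·13 = 36; e = 35.7 − 36 = -0.3
Signs: + − − − + −
Runs: +×1, −×3, +×1, −×1 → 4

4 runs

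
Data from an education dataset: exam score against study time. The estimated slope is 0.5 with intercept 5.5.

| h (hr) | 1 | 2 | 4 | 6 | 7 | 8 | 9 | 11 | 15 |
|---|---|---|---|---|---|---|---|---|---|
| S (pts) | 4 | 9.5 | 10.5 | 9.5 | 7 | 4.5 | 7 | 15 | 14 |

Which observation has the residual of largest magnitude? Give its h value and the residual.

h=1: Ŝ = 5.5 + 0.5·1 = 6; r = 4 − 6 = -2
h=2: Ŝ = 5.5 + 0.5·2 = 6.5; r = 9.5 − 6.5 = 3
h=4: Ŝ = 5.5 + 0.5·4 = 7.5; r = 10.5 − 7.5 = 3
h=6: Ŝ = 5.5 + 0.5·6 = 8.5; r = 9.5 − 8.5 = 1
h=7: Ŝ = 5.5 + 0.5·7 = 9; r = 7 − 9 = -2
h=8: Ŝ = 5.5 + 0.5·8 = 9.5; r = 4.5 − 9.5 = -5
h=9: Ŝ = 5.5 + 0.5·9 = 10; r = 7 − 10 = -3
h=11: Ŝ = 5.5 + 0.5·11 = 11; r = 15 − 11 = 4
h=15: Ŝ = 5.5 + 0.5·15 = 13; r = 14 − 13 = 1
Largest |r| is 5 at h = 8, residual -5.

h = 8, r = -5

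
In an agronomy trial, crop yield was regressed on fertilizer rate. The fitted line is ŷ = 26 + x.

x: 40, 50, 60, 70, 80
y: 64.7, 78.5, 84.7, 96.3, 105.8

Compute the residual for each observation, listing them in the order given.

x=40: ŷ = 26 + 40 = 66; e = 64.7 − 66 = -1.3
x=50: ŷ = 26 + 50 = 76; e = 78.5 − 76 = 2.5
x=60: ŷ = 26 + 60 = 86; e = 84.7 − 86 = -1.3
x=70: ŷ = 26 + 70 = 96; e = 96.3 − 96 = 0.3
x=80: ŷ = 26 + 80 = 106; e = 105.8 − 106 = -0.2

-1.3, 2.5, -1.3, 0.3, -0.2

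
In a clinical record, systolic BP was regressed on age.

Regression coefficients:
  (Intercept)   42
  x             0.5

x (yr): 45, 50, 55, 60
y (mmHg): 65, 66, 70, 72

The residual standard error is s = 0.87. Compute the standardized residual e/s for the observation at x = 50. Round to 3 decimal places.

-1.149

ŷ = 42 + 0.5·50 = 67
e = 66 − 67 = -1
e/s = -1 / 0.87 = -1.149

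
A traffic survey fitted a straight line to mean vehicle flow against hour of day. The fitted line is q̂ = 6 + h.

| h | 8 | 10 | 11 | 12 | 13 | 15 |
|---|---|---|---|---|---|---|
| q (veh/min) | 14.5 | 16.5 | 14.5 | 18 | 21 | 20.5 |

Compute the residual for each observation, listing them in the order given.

0.5, 0.5, -2.5, 0, 2, -0.5

h=8: q̂ = 6 + 8 = 14; r = 14.5 − 14 = 0.5
h=10: q̂ = 6 + 10 = 16; r = 16.5 − 16 = 0.5
h=11: q̂ = 6 + 11 = 17; r = 14.5 − 17 = -2.5
h=12: q̂ = 6 + 12 = 18; r = 18 − 18 = 0
h=13: q̂ = 6 + 13 = 19; r = 21 − 19 = 2
h=15: q̂ = 6 + 15 = 21; r = 20.5 − 21 = -0.5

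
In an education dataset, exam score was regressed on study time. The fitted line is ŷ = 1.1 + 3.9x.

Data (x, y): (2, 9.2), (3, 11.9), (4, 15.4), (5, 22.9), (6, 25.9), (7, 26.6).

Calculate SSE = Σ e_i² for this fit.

SSE = 13.08

x=2: ŷ = 1.1 + 3.9·2 = 8.9; e = 9.2 − 8.9 = 0.3
x=3: ŷ = 1.1 + 3.9·3 = 12.8; e = 11.9 − 12.8 = -0.9
x=4: ŷ = 1.1 + 3.9·4 = 16.7; e = 15.4 − 16.7 = -1.3
x=5: ŷ = 1.1 + 3.9·5 = 20.6; e = 22.9 − 20.6 = 2.3
x=6: ŷ = 1.1 + 3.9·6 = 24.5; e = 25.9 − 24.5 = 1.4
x=7: ŷ = 1.1 + 3.9·7 = 28.4; e = 26.6 − 28.4 = -1.8
SSE = 0.09 + 0.81 + 1.69 + 5.29 + 1.96 + 3.24 = 13.08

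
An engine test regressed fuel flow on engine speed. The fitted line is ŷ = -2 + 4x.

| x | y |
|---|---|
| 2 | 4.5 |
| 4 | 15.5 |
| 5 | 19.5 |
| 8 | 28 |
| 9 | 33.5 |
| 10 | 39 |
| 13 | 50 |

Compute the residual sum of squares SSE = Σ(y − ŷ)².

x=2: ŷ = -2 + 4·2 = 6; r = 4.5 − 6 = -1.5
x=4: ŷ = -2 + 4·4 = 14; r = 15.5 − 14 = 1.5
x=5: ŷ = -2 + 4·5 = 18; r = 19.5 − 18 = 1.5
x=8: ŷ = -2 + 4·8 = 30; r = 28 − 30 = -2
x=9: ŷ = -2 + 4·9 = 34; r = 33.5 − 34 = -0.5
x=10: ŷ = -2 + 4·10 = 38; r = 39 − 38 = 1
x=13: ŷ = -2 + 4·13 = 50; r = 50 − 50 = 0
SSE = 2.25 + 2.25 + 2.25 + 4 + 0.25 + 1 + 0 = 12

SSE = 12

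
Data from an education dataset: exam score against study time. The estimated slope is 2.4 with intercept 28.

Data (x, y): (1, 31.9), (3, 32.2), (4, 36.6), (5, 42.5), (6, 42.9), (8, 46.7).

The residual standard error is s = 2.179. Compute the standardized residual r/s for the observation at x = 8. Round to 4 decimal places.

-0.2295

ŷ = 28 + 2.4·8 = 47.2
r = 46.7 − 47.2 = -0.5
r/s = -0.5 / 2.179 = -0.2295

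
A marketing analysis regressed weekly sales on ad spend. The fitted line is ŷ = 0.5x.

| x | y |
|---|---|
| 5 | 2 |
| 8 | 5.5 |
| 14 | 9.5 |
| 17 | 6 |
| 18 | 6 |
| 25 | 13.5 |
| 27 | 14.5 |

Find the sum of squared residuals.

SSE = 26

x=5: ŷ = 0.5·5 = 2.5; e = 2 − 2.5 = -0.5
x=8: ŷ = 0.5·8 = 4; e = 5.5 − 4 = 1.5
x=14: ŷ = 0.5·14 = 7; e = 9.5 − 7 = 2.5
x=17: ŷ = 0.5·17 = 8.5; e = 6 − 8.5 = -2.5
x=18: ŷ = 0.5·18 = 9; e = 6 − 9 = -3
x=25: ŷ = 0.5·25 = 12.5; e = 13.5 − 12.5 = 1
x=27: ŷ = 0.5·27 = 13.5; e = 14.5 − 13.5 = 1
SSE = 0.25 + 2.25 + 6.25 + 6.25 + 9 + 1 + 1 = 26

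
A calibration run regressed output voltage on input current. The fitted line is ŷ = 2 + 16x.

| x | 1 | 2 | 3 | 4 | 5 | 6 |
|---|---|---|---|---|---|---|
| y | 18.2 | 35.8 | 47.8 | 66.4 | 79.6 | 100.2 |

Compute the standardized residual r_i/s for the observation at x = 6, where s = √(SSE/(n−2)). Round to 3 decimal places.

1.013

x=1: ŷ = 2 + 16·1 = 18; r = 18.2 − 18 = 0.2
x=2: ŷ = 2 + 16·2 = 34; r = 35.8 − 34 = 1.8
x=3: ŷ = 2 + 16·3 = 50; r = 47.8 − 50 = -2.2
x=4: ŷ = 2 + 16·4 = 66; r = 66.4 − 66 = 0.4
x=5: ŷ = 2 + 16·5 = 82; r = 79.6 − 82 = -2.4
x=6: ŷ = 2 + 16·6 = 98; r = 100.2 − 98 = 2.2
SSE = 0.04 + 3.24 + 4.84 + 0.16 + 5.76 + 4.84 = 18.88
s = √(18.88/4) = 2.17256
r/s = 2.2 / 2.17256 = 1.013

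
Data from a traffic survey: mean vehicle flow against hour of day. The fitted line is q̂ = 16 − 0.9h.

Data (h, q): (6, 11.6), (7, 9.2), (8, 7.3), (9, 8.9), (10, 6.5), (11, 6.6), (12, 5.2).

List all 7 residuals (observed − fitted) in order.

h=6: q̂ = 16 − 0.9·6 = 10.6; r = 11.6 − 10.6 = 1
h=7: q̂ = 16 − 0.9·7 = 9.7; r = 9.2 − 9.7 = -0.5
h=8: q̂ = 16 − 0.9·8 = 8.8; r = 7.3 − 8.8 = -1.5
h=9: q̂ = 16 − 0.9·9 = 7.9; r = 8.9 − 7.9 = 1
h=10: q̂ = 16 − 0.9·10 = 7; r = 6.5 − 7 = -0.5
h=11: q̂ = 16 − 0.9·11 = 6.1; r = 6.6 − 6.1 = 0.5
h=12: q̂ = 16 − 0.9·12 = 5.2; r = 5.2 − 5.2 = 0

1, -0.5, -1.5, 1, -0.5, 0.5, 0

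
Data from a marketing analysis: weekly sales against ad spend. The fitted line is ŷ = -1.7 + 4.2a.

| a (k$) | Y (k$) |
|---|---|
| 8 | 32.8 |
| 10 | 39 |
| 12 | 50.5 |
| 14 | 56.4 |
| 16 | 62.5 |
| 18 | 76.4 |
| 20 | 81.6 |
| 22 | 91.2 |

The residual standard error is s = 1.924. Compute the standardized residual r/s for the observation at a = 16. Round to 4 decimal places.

ŷ = -1.7 + 4.2·16 = 65.5
r = 62.5 − 65.5 = -3
r/s = -3 / 1.924 = -1.5593

-1.5593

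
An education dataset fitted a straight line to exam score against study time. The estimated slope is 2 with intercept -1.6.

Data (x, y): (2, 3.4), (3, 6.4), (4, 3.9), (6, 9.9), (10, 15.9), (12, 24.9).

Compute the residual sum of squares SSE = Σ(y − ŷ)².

x=2: ŷ = -1.6 + 2·2 = 2.4; r = 3.4 − 2.4 = 1
x=3: ŷ = -1.6 + 2·3 = 4.4; r = 6.4 − 4.4 = 2
x=4: ŷ = -1.6 + 2·4 = 6.4; r = 3.9 − 6.4 = -2.5
x=6: ŷ = -1.6 + 2·6 = 10.4; r = 9.9 − 10.4 = -0.5
x=10: ŷ = -1.6 + 2·10 = 18.4; r = 15.9 − 18.4 = -2.5
x=12: ŷ = -1.6 + 2·12 = 22.4; r = 24.9 − 22.4 = 2.5
SSE = 1 + 4 + 6.25 + 0.25 + 6.25 + 6.25 = 24

SSE = 24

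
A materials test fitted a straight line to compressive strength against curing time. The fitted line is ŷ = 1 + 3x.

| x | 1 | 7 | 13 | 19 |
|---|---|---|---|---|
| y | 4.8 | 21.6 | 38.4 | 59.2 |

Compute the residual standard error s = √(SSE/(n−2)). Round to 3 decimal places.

x=1: ŷ = 1 + 3·1 = 4; r = 4.8 − 4 = 0.8
x=7: ŷ = 1 + 3·7 = 22; r = 21.6 − 22 = -0.4
x=13: ŷ = 1 + 3·13 = 40; r = 38.4 − 40 = -1.6
x=19: ŷ = 1 + 3·19 = 58; r = 59.2 − 58 = 1.2
SSE = 0.64 + 0.16 + 2.56 + 1.44 = 4.8
s = √(4.8/2) = √2.4 ≈ 1.549

s = 1.549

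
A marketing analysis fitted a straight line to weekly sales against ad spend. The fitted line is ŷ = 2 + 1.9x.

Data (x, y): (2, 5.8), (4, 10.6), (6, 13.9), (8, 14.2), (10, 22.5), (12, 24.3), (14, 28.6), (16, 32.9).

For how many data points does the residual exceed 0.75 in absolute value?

3

x=2: ŷ = 2 + 1.9·2 = 5.8; e = 5.8 − 5.8 = 0
x=4: ŷ = 2 + 1.9·4 = 9.6; e = 10.6 − 9.6 = 1
x=6: ŷ = 2 + 1.9·6 = 13.4; e = 13.9 − 13.4 = 0.5
x=8: ŷ = 2 + 1.9·8 = 17.2; e = 14.2 − 17.2 = -3
x=10: ŷ = 2 + 1.9·10 = 21; e = 22.5 − 21 = 1.5
x=12: ŷ = 2 + 1.9·12 = 24.8; e = 24.3 − 24.8 = -0.5
x=14: ŷ = 2 + 1.9·14 = 28.6; e = 28.6 − 28.6 = 0
x=16: ŷ = 2 + 1.9·16 = 32.4; e = 32.9 − 32.4 = 0.5
|e| > 0.75: x=4 (|e|=1), x=8 (|e|=3), x=10 (|e|=1.5) → 3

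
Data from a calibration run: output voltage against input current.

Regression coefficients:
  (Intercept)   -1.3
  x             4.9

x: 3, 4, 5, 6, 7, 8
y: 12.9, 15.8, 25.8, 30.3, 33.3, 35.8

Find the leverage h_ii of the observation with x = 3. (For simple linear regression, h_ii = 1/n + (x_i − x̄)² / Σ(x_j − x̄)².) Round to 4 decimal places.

x̄ = (3 + 4 + 5 + 6 + 7 + 8)/6 = 5.5
Σ(x − x̄)² = 6.25 + 2.25 + 0.25 + 0.25 + 2.25 + 6.25 = 17.5
h = 1/6 + (-2.5)²/17.5 = 0.166667 + 0.357143 = 0.5238

h = 0.5238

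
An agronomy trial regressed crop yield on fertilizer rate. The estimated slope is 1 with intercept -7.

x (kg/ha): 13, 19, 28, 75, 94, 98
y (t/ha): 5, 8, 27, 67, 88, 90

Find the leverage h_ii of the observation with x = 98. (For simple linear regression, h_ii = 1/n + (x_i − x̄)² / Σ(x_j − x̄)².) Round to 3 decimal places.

h = 0.417

x̄ = (13 + 19 + 28 + 75 + 94 + 98)/6 = 54.5
Σ(x − x̄)² = 1722.25 + 1260.25 + 702.25 + 420.25 + 1560.25 + 1892.25 = 7557.5
h = 1/6 + (43.5)²/7557.5 = 0.166667 + 0.25038 = 0.417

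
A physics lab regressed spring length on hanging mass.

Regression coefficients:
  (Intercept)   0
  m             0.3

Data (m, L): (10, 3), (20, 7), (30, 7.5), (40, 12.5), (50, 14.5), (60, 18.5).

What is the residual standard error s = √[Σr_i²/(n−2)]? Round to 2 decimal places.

s = 1.00

m=10: ŷ = 0.3·10 = 3; r = 3 − 3 = 0
m=20: ŷ = 0.3·20 = 6; r = 7 − 6 = 1
m=30: ŷ = 0.3·30 = 9; r = 7.5 − 9 = -1.5
m=40: ŷ = 0.3·40 = 12; r = 12.5 − 12 = 0.5
m=50: ŷ = 0.3·50 = 15; r = 14.5 − 15 = -0.5
m=60: ŷ = 0.3·60 = 18; r = 18.5 − 18 = 0.5
SSE = 0 + 1 + 2.25 + 0.25 + 0.25 + 0.25 = 4
s = √(4/4) = √1 ≈ 1.00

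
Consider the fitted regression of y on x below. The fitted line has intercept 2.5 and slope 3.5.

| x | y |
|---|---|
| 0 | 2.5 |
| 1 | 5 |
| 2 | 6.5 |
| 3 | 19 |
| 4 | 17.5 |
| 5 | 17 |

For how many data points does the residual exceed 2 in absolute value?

3

x=0: ŷ = 2.5 + 3.5·0 = 2.5; r = 2.5 − 2.5 = 0
x=1: ŷ = 2.5 + 3.5·1 = 6; r = 5 − 6 = -1
x=2: ŷ = 2.5 + 3.5·2 = 9.5; r = 6.5 − 9.5 = -3
x=3: ŷ = 2.5 + 3.5·3 = 13; r = 19 − 13 = 6
x=4: ŷ = 2.5 + 3.5·4 = 16.5; r = 17.5 − 16.5 = 1
x=5: ŷ = 2.5 + 3.5·5 = 20; r = 17 − 20 = -3
|r| > 2: x=2 (|r|=3), x=3 (|r|=6), x=5 (|r|=3) → 3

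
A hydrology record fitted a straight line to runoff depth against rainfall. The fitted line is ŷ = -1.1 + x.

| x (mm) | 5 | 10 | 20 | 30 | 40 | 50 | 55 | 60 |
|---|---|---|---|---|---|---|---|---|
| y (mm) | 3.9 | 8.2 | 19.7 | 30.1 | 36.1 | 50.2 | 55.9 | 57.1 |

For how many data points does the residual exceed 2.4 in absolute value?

1

x=5: ŷ = -1.1 + 5 = 3.9; r = 3.9 − 3.9 = 0
x=10: ŷ = -1.1 + 10 = 8.9; r = 8.2 − 8.9 = -0.7
x=20: ŷ = -1.1 + 20 = 18.9; r = 19.7 − 18.9 = 0.8
x=30: ŷ = -1.1 + 30 = 28.9; r = 30.1 − 28.9 = 1.2
x=40: ŷ = -1.1 + 40 = 38.9; r = 36.1 − 38.9 = -2.8
x=50: ŷ = -1.1 + 50 = 48.9; r = 50.2 − 48.9 = 1.3
x=55: ŷ = -1.1 + 55 = 53.9; r = 55.9 − 53.9 = 2
x=60: ŷ = -1.1 + 60 = 58.9; r = 57.1 − 58.9 = -1.8
|r| > 2.4: x=40 (|r|=2.8) → 1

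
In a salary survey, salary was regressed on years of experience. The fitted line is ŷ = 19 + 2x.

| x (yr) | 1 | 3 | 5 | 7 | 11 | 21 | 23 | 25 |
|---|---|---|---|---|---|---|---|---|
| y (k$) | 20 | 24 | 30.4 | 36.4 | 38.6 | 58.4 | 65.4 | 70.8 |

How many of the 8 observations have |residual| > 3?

1

x=1: ŷ = 19 + 2·1 = 21; e = 20 − 21 = -1
x=3: ŷ = 19 + 2·3 = 25; e = 24 − 25 = -1
x=5: ŷ = 19 + 2·5 = 29; e = 30.4 − 29 = 1.4
x=7: ŷ = 19 + 2·7 = 33; e = 36.4 − 33 = 3.4
x=11: ŷ = 19 + 2·11 = 41; e = 38.6 − 41 = -2.4
x=21: ŷ = 19 + 2·21 = 61; e = 58.4 − 61 = -2.6
x=23: ŷ = 19 + 2·23 = 65; e = 65.4 − 65 = 0.4
x=25: ŷ = 19 + 2·25 = 69; e = 70.8 − 69 = 1.8
|e| > 3: x=7 (|e|=3.4) → 1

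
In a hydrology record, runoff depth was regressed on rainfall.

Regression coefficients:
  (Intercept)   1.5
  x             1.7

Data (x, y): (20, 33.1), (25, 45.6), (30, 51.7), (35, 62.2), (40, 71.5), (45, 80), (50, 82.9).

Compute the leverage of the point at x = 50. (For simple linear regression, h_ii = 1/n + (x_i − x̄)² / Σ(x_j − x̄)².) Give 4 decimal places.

h = 0.4643

x̄ = (20 + 25 + 30 + 35 + 40 + 45 + 50)/7 = 35
Σ(x − x̄)² = 225 + 100 + 25 + 0 + 25 + 100 + 225 = 700
h = 1/7 + (15)²/700 = 0.142857 + 0.321429 = 0.4643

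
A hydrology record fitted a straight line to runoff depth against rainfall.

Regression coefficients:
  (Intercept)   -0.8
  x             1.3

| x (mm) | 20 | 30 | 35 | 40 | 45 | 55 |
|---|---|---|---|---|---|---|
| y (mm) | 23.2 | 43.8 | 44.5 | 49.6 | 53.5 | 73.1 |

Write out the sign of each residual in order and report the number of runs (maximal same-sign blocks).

x=20: ŷ = -0.8 + 1.3·20 = 25.2; r = 23.2 − 25.2 = -2
x=30: ŷ = -0.8 + 1.3·30 = 38.2; r = 43.8 − 38.2 = 5.6
x=35: ŷ = -0.8 + 1.3·35 = 44.7; r = 44.5 − 44.7 = -0.2
x=40: ŷ = -0.8 + 1.3·40 = 51.2; r = 49.6 − 51.2 = -1.6
x=45: ŷ = -0.8 + 1.3·45 = 57.7; r = 53.5 − 57.7 = -4.2
x=55: ŷ = -0.8 + 1.3·55 = 70.7; r = 73.1 − 70.7 = 2.4
Signs: − + − − − +
Runs: −×1, +×1, −×3, +×1 → 4

4 runs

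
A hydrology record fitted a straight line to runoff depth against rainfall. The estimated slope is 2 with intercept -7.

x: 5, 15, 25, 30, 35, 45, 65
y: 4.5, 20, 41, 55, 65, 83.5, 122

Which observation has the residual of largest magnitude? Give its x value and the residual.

x = 15, r = -3

x=5: ŷ = -7 + 2·5 = 3; r = 4.5 − 3 = 1.5
x=15: ŷ = -7 + 2·15 = 23; r = 20 − 23 = -3
x=25: ŷ = -7 + 2·25 = 43; r = 41 − 43 = -2
x=30: ŷ = -7 + 2·30 = 53; r = 55 − 53 = 2
x=35: ŷ = -7 + 2·35 = 63; r = 65 − 63 = 2
x=45: ŷ = -7 + 2·45 = 83; r = 83.5 − 83 = 0.5
x=65: ŷ = -7 + 2·65 = 123; r = 122 − 123 = -1
Largest |r| is 3 at x = 15, residual -3.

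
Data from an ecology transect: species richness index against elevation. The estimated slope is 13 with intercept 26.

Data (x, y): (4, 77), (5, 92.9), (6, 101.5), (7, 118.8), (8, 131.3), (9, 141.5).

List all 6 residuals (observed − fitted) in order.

x=4: ŷ = 26 + 13·4 = 78; r = 77 − 78 = -1
x=5: ŷ = 26 + 13·5 = 91; r = 92.9 − 91 = 1.9
x=6: ŷ = 26 + 13·6 = 104; r = 101.5 − 104 = -2.5
x=7: ŷ = 26 + 13·7 = 117; r = 118.8 − 117 = 1.8
x=8: ŷ = 26 + 13·8 = 130; r = 131.3 − 130 = 1.3
x=9: ŷ = 26 + 13·9 = 143; r = 141.5 − 143 = -1.5

-1, 1.9, -2.5, 1.8, 1.3, -1.5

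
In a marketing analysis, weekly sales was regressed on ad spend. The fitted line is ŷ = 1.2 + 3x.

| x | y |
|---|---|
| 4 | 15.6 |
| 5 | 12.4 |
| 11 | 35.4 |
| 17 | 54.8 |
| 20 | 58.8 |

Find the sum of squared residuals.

SSE = 34.16

x=4: ŷ = 1.2 + 3·4 = 13.2; r = 15.6 − 13.2 = 2.4
x=5: ŷ = 1.2 + 3·5 = 16.2; r = 12.4 − 16.2 = -3.8
x=11: ŷ = 1.2 + 3·11 = 34.2; r = 35.4 − 34.2 = 1.2
x=17: ŷ = 1.2 + 3·17 = 52.2; r = 54.8 − 52.2 = 2.6
x=20: ŷ = 1.2 + 3·20 = 61.2; r = 58.8 − 61.2 = -2.4
SSE = 5.76 + 14.44 + 1.44 + 6.76 + 5.76 = 34.16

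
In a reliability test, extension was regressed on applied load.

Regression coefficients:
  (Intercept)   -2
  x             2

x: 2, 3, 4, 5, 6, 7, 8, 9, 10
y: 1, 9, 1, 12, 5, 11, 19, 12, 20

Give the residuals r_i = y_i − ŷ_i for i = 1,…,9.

x=2: ŷ = -2 + 2·2 = 2; r = 1 − 2 = -1
x=3: ŷ = -2 + 2·3 = 4; r = 9 − 4 = 5
x=4: ŷ = -2 + 2·4 = 6; r = 1 − 6 = -5
x=5: ŷ = -2 + 2·5 = 8; r = 12 − 8 = 4
x=6: ŷ = -2 + 2·6 = 10; r = 5 − 10 = -5
x=7: ŷ = -2 + 2·7 = 12; r = 11 − 12 = -1
x=8: ŷ = -2 + 2·8 = 14; r = 19 − 14 = 5
x=9: ŷ = -2 + 2·9 = 16; r = 12 − 16 = -4
x=10: ŷ = -2 + 2·10 = 18; r = 20 − 18 = 2

-1, 5, -5, 4, -5, -1, 5, -4, 2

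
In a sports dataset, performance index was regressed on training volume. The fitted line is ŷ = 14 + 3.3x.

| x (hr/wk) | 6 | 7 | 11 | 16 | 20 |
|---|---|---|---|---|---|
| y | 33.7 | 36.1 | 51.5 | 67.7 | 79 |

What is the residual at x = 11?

ŷ = 14 + 3.3·11 = 50.3
e = 51.5 − 50.3 = 1.2

e = 1.2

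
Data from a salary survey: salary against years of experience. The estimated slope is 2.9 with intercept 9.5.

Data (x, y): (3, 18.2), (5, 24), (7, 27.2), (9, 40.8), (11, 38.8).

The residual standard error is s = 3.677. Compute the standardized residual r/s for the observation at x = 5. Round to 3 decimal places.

0.000

ŷ = 9.5 + 2.9·5 = 24
r = 24 − 24 = 0
r/s = 0 / 3.677 = 0.000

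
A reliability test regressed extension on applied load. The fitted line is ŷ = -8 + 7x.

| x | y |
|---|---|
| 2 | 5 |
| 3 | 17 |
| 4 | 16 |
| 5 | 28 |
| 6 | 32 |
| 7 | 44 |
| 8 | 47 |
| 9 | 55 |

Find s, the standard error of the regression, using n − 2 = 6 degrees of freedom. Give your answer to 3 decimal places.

s = 2.828

x=2: ŷ = -8 + 7·2 = 6; e = 5 − 6 = -1
x=3: ŷ = -8 + 7·3 = 13; e = 17 − 13 = 4
x=4: ŷ = -8 + 7·4 = 20; e = 16 − 20 = -4
x=5: ŷ = -8 + 7·5 = 27; e = 28 − 27 = 1
x=6: ŷ = -8 + 7·6 = 34; e = 32 − 34 = -2
x=7: ŷ = -8 + 7·7 = 41; e = 44 − 41 = 3
x=8: ŷ = -8 + 7·8 = 48; e = 47 − 48 = -1
x=9: ŷ = -8 + 7·9 = 55; e = 55 − 55 = 0
SSE = 1 + 16 + 16 + 1 + 4 + 9 + 1 + 0 = 48
s = √(48/6) = √8 ≈ 2.828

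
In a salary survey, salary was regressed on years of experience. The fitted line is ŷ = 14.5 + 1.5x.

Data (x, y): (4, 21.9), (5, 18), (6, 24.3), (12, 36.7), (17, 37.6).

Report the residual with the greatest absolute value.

x=4: ŷ = 14.5 + 1.5·4 = 20.5; e = 21.9 − 20.5 = 1.4
x=5: ŷ = 14.5 + 1.5·5 = 22; e = 18 − 22 = -4
x=6: ŷ = 14.5 + 1.5·6 = 23.5; e = 24.3 − 23.5 = 0.8
x=12: ŷ = 14.5 + 1.5·12 = 32.5; e = 36.7 − 32.5 = 4.2
x=17: ŷ = 14.5 + 1.5·17 = 40; e = 37.6 − 40 = -2.4
Largest |e| is 4.2 at x = 12, residual 4.2.

e = 4.2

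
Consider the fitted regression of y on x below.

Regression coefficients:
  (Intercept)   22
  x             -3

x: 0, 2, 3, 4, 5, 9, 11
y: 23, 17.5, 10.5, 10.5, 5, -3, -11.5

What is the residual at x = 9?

e = 2

ŷ = 22 − 3·9 = -5
e = -3 − (-5) = 2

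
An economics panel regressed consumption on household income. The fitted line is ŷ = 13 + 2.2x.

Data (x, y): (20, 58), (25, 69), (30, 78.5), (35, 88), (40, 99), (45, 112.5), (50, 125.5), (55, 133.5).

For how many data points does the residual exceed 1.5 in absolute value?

x=20: ŷ = 13 + 2.2·20 = 57; e = 58 − 57 = 1
x=25: ŷ = 13 + 2.2·25 = 68; e = 69 − 68 = 1
x=30: ŷ = 13 + 2.2·30 = 79; e = 78.5 − 79 = -0.5
x=35: ŷ = 13 + 2.2·35 = 90; e = 88 − 90 = -2
x=40: ŷ = 13 + 2.2·40 = 101; e = 99 − 101 = -2
x=45: ŷ = 13 + 2.2·45 = 112; e = 112.5 − 112 = 0.5
x=50: ŷ = 13 + 2.2·50 = 123; e = 125.5 − 123 = 2.5
x=55: ŷ = 13 + 2.2·55 = 134; e = 133.5 − 134 = -0.5
|e| > 1.5: x=35 (|e|=2), x=40 (|e|=2), x=50 (|e|=2.5) → 3

3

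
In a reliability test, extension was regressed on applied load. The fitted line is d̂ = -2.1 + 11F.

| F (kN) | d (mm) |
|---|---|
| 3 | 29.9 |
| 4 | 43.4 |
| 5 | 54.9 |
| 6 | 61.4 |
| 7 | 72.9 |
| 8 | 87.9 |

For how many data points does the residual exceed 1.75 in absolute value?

F=3: d̂ = -2.1 + 11·3 = 30.9; r = 29.9 − 30.9 = -1
F=4: d̂ = -2.1 + 11·4 = 41.9; r = 43.4 − 41.9 = 1.5
F=5: d̂ = -2.1 + 11·5 = 52.9; r = 54.9 − 52.9 = 2
F=6: d̂ = -2.1 + 11·6 = 63.9; r = 61.4 − 63.9 = -2.5
F=7: d̂ = -2.1 + 11·7 = 74.9; r = 72.9 − 74.9 = -2
F=8: d̂ = -2.1 + 11·8 = 85.9; r = 87.9 − 85.9 = 2
|r| > 1.75: F=5 (|r|=2), F=6 (|r|=2.5), F=7 (|r|=2), F=8 (|r|=2) → 4

4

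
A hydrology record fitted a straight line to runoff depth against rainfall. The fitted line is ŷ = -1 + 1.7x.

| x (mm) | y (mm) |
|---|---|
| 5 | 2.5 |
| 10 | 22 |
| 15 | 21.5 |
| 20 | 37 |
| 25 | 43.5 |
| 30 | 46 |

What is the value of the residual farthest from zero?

x=5: ŷ = -1 + 1.7·5 = 7.5; e = 2.5 − 7.5 = -5
x=10: ŷ = -1 + 1.7·10 = 16; e = 22 − 16 = 6
x=15: ŷ = -1 + 1.7·15 = 24.5; e = 21.5 − 24.5 = -3
x=20: ŷ = -1 + 1.7·20 = 33; e = 37 − 33 = 4
x=25: ŷ = -1 + 1.7·25 = 41.5; e = 43.5 − 41.5 = 2
x=30: ŷ = -1 + 1.7·30 = 50; e = 46 − 50 = -4
Largest |e| is 6 at x = 10, residual 6.

e = 6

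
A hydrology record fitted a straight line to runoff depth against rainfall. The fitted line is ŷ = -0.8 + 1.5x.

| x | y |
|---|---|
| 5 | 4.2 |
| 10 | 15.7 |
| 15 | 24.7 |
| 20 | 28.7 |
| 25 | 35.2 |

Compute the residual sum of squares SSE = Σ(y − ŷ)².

x=5: ŷ = -0.8 + 1.5·5 = 6.7; r = 4.2 − 6.7 = -2.5
x=10: ŷ = -0.8 + 1.5·10 = 14.2; r = 15.7 − 14.2 = 1.5
x=15: ŷ = -0.8 + 1.5·15 = 21.7; r = 24.7 − 21.7 = 3
x=20: ŷ = -0.8 + 1.5·20 = 29.2; r = 28.7 − 29.2 = -0.5
x=25: ŷ = -0.8 + 1.5·25 = 36.7; r = 35.2 − 36.7 = -1.5
SSE = 6.25 + 2.25 + 9 + 0.25 + 2.25 = 20

SSE = 20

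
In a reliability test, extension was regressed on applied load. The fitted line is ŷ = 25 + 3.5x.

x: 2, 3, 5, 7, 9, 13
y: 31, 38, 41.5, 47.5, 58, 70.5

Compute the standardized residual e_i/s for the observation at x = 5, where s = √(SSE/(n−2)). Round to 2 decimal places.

-0.53

x=2: ŷ = 25 + 3.5·2 = 32; e = 31 − 32 = -1
x=3: ŷ = 25 + 3.5·3 = 35.5; e = 38 − 35.5 = 2.5
x=5: ŷ = 25 + 3.5·5 = 42.5; e = 41.5 − 42.5 = -1
x=7: ŷ = 25 + 3.5·7 = 49.5; e = 47.5 − 49.5 = -2
x=9: ŷ = 25 + 3.5·9 = 56.5; e = 58 − 56.5 = 1.5
x=13: ŷ = 25 + 3.5·13 = 70.5; e = 70.5 − 70.5 = 0
SSE = 1 + 6.25 + 1 + 4 + 2.25 + 0 = 14.5
s = √(14.5/4) = 1.90394
e/s = -1 / 1.90394 = -0.53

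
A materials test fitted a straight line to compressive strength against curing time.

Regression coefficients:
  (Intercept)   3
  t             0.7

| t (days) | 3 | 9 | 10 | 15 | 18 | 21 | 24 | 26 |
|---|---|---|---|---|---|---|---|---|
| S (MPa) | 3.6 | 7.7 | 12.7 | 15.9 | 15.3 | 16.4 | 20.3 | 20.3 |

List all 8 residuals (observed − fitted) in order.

-1.5, -1.6, 2.7, 2.4, -0.3, -1.3, 0.5, -0.9

t=3: Ŝ = 3 + 0.7·3 = 5.1; r = 3.6 − 5.1 = -1.5
t=9: Ŝ = 3 + 0.7·9 = 9.3; r = 7.7 − 9.3 = -1.6
t=10: Ŝ = 3 + 0.7·10 = 10; r = 12.7 − 10 = 2.7
t=15: Ŝ = 3 + 0.7·15 = 13.5; r = 15.9 − 13.5 = 2.4
t=18: Ŝ = 3 + 0.7·18 = 15.6; r = 15.3 − 15.6 = -0.3
t=21: Ŝ = 3 + 0.7·21 = 17.7; r = 16.4 − 17.7 = -1.3
t=24: Ŝ = 3 + 0.7·24 = 19.8; r = 20.3 − 19.8 = 0.5
t=26: Ŝ = 3 + 0.7·26 = 21.2; r = 20.3 − 21.2 = -0.9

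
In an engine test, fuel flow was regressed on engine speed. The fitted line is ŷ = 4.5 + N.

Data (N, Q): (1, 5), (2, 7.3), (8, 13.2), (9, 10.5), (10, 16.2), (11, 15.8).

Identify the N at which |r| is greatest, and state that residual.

N = 9, r = -3

N=1: ŷ = 4.5 + 1 = 5.5; r = 5 − 5.5 = -0.5
N=2: ŷ = 4.5 + 2 = 6.5; r = 7.3 − 6.5 = 0.8
N=8: ŷ = 4.5 + 8 = 12.5; r = 13.2 − 12.5 = 0.7
N=9: ŷ = 4.5 + 9 = 13.5; r = 10.5 − 13.5 = -3
N=10: ŷ = 4.5 + 10 = 14.5; r = 16.2 − 14.5 = 1.7
N=11: ŷ = 4.5 + 11 = 15.5; r = 15.8 − 15.5 = 0.3
Largest |r| is 3 at N = 9, residual -3.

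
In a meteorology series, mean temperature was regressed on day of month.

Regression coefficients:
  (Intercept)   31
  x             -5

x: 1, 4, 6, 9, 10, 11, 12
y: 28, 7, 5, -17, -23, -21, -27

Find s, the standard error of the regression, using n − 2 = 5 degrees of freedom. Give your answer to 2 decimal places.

s = 3.85

x=1: ŷ = 31 − 5·1 = 26; e = 28 − 26 = 2
x=4: ŷ = 31 − 5·4 = 11; e = 7 − 11 = -4
x=6: ŷ = 31 − 5·6 = 1; e = 5 − 1 = 4
x=9: ŷ = 31 − 5·9 = -14; e = -17 − (-14) = -3
x=10: ŷ = 31 − 5·10 = -19; e = -23 − (-19) = -4
x=11: ŷ = 31 − 5·11 = -24; e = -21 − (-24) = 3
x=12: ŷ = 31 − 5·12 = -29; e = -27 − (-29) = 2
SSE = 4 + 16 + 16 + 9 + 16 + 9 + 4 = 74
s = √(74/5) = √14.8 ≈ 3.85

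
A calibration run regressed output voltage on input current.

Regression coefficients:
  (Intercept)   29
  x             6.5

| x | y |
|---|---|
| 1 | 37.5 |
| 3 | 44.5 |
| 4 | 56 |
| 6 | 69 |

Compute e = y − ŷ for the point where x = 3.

e = -4

ŷ = 29 + 6.5·3 = 48.5
e = 44.5 − 48.5 = -4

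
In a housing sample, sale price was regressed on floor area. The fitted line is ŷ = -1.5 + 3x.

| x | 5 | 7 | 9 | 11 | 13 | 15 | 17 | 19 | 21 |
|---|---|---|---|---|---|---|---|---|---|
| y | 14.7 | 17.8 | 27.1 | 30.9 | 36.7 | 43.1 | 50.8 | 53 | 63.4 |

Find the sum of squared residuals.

SSE = 19.6

x=5: ŷ = -1.5 + 3·5 = 13.5; e = 14.7 − 13.5 = 1.2
x=7: ŷ = -1.5 + 3·7 = 19.5; e = 17.8 − 19.5 = -1.7
x=9: ŷ = -1.5 + 3·9 = 25.5; e = 27.1 − 25.5 = 1.6
x=11: ŷ = -1.5 + 3·11 = 31.5; e = 30.9 − 31.5 = -0.6
x=13: ŷ = -1.5 + 3·13 = 37.5; e = 36.7 − 37.5 = -0.8
x=15: ŷ = -1.5 + 3·15 = 43.5; e = 43.1 − 43.5 = -0.4
x=17: ŷ = -1.5 + 3·17 = 49.5; e = 50.8 − 49.5 = 1.3
x=19: ŷ = -1.5 + 3·19 = 55.5; e = 53 − 55.5 = -2.5
x=21: ŷ = -1.5 + 3·21 = 61.5; e = 63.4 − 61.5 = 1.9
SSE = 1.44 + 2.89 + 2.56 + 0.36 + 0.64 + 0.16 + 1.69 + 6.25 + 3.61 = 19.6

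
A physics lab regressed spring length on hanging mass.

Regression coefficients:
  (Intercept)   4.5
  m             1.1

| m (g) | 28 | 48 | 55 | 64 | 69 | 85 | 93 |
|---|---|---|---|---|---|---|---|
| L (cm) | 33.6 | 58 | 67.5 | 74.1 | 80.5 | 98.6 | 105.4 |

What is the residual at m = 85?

ŷ = 4.5 + 1.1·85 = 98
e = 98.6 − 98 = 0.6

e = 0.6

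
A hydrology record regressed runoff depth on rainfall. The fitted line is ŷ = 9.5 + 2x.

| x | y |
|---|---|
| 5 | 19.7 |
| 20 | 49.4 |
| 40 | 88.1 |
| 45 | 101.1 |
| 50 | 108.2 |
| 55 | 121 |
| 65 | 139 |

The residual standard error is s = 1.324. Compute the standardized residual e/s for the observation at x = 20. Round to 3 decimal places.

-0.076

ŷ = 9.5 + 2·20 = 49.5
e = 49.4 − 49.5 = -0.1
e/s = -0.1 / 1.324 = -0.076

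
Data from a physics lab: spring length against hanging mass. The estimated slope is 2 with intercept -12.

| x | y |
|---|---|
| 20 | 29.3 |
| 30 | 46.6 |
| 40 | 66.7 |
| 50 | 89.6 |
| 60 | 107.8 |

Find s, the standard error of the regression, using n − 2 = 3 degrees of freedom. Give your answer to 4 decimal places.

s = 1.6269

x=20: ŷ = -12 + 2·20 = 28; e = 29.3 − 28 = 1.3
x=30: ŷ = -12 + 2·30 = 48; e = 46.6 − 48 = -1.4
x=40: ŷ = -12 + 2·40 = 68; e = 66.7 − 68 = -1.3
x=50: ŷ = -12 + 2·50 = 88; e = 89.6 − 88 = 1.6
x=60: ŷ = -12 + 2·60 = 108; e = 107.8 − 108 = -0.2
SSE = 1.69 + 1.96 + 1.69 + 2.56 + 0.04 = 7.94
s = √(7.94/3) = √2.64667 ≈ 1.6269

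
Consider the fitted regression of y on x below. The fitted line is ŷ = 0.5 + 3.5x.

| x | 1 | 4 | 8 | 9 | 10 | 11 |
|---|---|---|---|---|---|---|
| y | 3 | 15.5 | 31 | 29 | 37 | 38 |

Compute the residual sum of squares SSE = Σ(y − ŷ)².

x=1: ŷ = 0.5 + 3.5·1 = 4; r = 3 − 4 = -1
x=4: ŷ = 0.5 + 3.5·4 = 14.5; r = 15.5 − 14.5 = 1
x=8: ŷ = 0.5 + 3.5·8 = 28.5; r = 31 − 28.5 = 2.5
x=9: ŷ = 0.5 + 3.5·9 = 32; r = 29 − 32 = -3
x=10: ŷ = 0.5 + 3.5·10 = 35.5; r = 37 − 35.5 = 1.5
x=11: ŷ = 0.5 + 3.5·11 = 39; r = 38 − 39 = -1
SSE = 1 + 1 + 6.25 + 9 + 2.25 + 1 = 20.5

SSE = 20.5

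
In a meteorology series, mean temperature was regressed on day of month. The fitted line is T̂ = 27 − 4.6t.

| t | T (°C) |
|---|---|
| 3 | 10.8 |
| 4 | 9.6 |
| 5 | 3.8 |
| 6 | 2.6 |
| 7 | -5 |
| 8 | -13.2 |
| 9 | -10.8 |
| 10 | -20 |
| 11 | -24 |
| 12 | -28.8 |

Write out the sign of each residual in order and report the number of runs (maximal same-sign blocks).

t=3: T̂ = 27 − 4.6·3 = 13.2; r = 10.8 − 13.2 = -2.4
t=4: T̂ = 27 − 4.6·4 = 8.6; r = 9.6 − 8.6 = 1
t=5: T̂ = 27 − 4.6·5 = 4; r = 3.8 − 4 = -0.2
t=6: T̂ = 27 − 4.6·6 = -0.6; r = 2.6 − (-0.6) = 3.2
t=7: T̂ = 27 − 4.6·7 = -5.2; r = -5 − (-5.2) = 0.2
t=8: T̂ = 27 − 4.6·8 = -9.8; r = -13.2 − (-9.8) = -3.4
t=9: T̂ = 27 − 4.6·9 = -14.4; r = -10.8 − (-14.4) = 3.6
t=10: T̂ = 27 − 4.6·10 = -19; r = -20 − (-19) = -1
t=11: T̂ = 27 − 4.6·11 = -23.6; r = -24 − (-23.6) = -0.4
t=12: T̂ = 27 − 4.6·12 = -28.2; r = -28.8 − (-28.2) = -0.6
Signs: − + − + + − + − − −
Runs: −×1, +×1, −×1, +×2, −×1, +×1, −×3 → 7

7 runs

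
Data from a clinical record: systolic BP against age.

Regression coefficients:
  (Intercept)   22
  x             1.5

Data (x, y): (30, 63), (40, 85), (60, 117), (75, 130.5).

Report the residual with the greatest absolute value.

x=30: ŷ = 22 + 1.5·30 = 67; e = 63 − 67 = -4
x=40: ŷ = 22 + 1.5·40 = 82; e = 85 − 82 = 3
x=60: ŷ = 22 + 1.5·60 = 112; e = 117 − 112 = 5
x=75: ŷ = 22 + 1.5·75 = 134.5; e = 130.5 − 134.5 = -4
Largest |e| is 5 at x = 60, residual 5.

e = 5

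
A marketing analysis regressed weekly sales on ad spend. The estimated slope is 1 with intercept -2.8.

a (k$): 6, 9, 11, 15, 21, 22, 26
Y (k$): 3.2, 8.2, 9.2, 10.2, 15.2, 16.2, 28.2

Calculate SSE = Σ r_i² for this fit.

SSE = 52

a=6: Ŷ = -2.8 + 6 = 3.2; r = 3.2 − 3.2 = 0
a=9: Ŷ = -2.8 + 9 = 6.2; r = 8.2 − 6.2 = 2
a=11: Ŷ = -2.8 + 11 = 8.2; r = 9.2 − 8.2 = 1
a=15: Ŷ = -2.8 + 15 = 12.2; r = 10.2 − 12.2 = -2
a=21: Ŷ = -2.8 + 21 = 18.2; r = 15.2 − 18.2 = -3
a=22: Ŷ = -2.8 + 22 = 19.2; r = 16.2 − 19.2 = -3
a=26: Ŷ = -2.8 + 26 = 23.2; r = 28.2 − 23.2 = 5
SSE = 0 + 4 + 1 + 4 + 9 + 9 + 25 = 52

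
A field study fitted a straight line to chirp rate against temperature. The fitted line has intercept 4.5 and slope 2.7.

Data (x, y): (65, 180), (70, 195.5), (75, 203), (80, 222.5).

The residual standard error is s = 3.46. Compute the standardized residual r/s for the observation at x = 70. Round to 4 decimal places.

ŷ = 4.5 + 2.7·70 = 193.5
r = 195.5 − 193.5 = 2
r/s = 2 / 3.46 = 0.5780

0.5780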